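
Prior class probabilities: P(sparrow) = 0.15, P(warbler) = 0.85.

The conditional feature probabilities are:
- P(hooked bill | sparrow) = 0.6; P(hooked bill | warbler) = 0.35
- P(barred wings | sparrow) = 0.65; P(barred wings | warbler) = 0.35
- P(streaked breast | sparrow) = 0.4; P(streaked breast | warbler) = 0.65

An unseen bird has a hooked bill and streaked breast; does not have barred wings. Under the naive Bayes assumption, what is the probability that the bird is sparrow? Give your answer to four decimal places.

0.0911

sparrow: 0.15 × 0.6 × (1−0.65) × 0.4 = 0.0126
warbler: 0.85 × 0.35 × (1−0.35) × 0.65 = 0.12569375
P(sparrow | x) = 0.0126 / 0.13829375 ≈ 0.0911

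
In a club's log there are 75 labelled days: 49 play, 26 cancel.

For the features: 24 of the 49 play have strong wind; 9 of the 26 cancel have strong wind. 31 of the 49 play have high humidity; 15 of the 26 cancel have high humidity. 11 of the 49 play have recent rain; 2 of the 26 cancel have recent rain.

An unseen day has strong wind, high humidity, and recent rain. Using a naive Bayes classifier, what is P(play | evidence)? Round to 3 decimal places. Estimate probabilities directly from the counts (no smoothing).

play: (49/75) × (24/49) × (31/49) × (11/49) ≈ 0.0454477
cancel: (26/75) × (9/26) × (15/26) × (2/26) ≈ 0.00532544
P(play | x) = 0.0454477 / 0.05077314 ≈ 0.895

0.895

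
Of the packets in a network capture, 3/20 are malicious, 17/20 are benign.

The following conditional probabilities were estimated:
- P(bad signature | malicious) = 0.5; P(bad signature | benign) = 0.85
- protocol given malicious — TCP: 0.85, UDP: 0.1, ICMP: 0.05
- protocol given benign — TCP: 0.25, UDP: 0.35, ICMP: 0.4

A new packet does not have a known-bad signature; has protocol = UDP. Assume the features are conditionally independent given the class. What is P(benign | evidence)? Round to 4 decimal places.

malicious: 0.15 × (1−0.5) × 0.1 = 0.0075
benign: 0.85 × (1−0.85) × 0.35 = 0.044625
P(benign | x) = 0.044625 / 0.052125 ≈ 0.8561

0.8561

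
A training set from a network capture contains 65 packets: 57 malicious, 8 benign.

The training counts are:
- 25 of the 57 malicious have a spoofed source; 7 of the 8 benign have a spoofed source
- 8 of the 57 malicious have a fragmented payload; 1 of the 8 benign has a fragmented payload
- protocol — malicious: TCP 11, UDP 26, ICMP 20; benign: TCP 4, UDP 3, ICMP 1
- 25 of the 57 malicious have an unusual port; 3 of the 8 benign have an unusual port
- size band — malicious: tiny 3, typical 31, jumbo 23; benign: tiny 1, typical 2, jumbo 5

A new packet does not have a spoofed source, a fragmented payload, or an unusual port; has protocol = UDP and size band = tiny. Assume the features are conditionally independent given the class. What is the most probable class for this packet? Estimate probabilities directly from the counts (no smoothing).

malicious

malicious: (57/65) × (32/57) × (49/57) × (26/57) × (32/57) × (3/57) ≈ 0.00570398
benign: (8/65) × (1/8) × (7/8) × (3/8) × (5/8) × (1/8) ≈ 0.000394381
Highest score → malicious.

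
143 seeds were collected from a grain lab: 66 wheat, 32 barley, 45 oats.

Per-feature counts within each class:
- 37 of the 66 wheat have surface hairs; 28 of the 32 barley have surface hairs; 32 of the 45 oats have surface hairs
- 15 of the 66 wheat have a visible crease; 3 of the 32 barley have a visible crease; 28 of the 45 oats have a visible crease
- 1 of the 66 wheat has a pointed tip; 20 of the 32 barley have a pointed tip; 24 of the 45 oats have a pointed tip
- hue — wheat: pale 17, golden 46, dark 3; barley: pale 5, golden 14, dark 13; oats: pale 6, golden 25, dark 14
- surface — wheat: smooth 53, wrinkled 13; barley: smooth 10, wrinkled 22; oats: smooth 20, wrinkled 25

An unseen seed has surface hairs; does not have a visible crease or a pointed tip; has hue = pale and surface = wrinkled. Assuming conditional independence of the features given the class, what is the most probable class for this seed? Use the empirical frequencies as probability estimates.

wheat

wheat: (66/143) × (37/66) × (51/66) × (65/66) × (17/66) × (13/66) ≈ 0.00999001
barley: (32/143) × (28/32) × (29/32) × (12/32) × (5/32) × (22/32) ≈ 0.00714816
oats: (45/143) × (32/45) × (17/45) × (21/45) × (6/45) × (25/45) ≈ 0.00292229
Highest score → wheat.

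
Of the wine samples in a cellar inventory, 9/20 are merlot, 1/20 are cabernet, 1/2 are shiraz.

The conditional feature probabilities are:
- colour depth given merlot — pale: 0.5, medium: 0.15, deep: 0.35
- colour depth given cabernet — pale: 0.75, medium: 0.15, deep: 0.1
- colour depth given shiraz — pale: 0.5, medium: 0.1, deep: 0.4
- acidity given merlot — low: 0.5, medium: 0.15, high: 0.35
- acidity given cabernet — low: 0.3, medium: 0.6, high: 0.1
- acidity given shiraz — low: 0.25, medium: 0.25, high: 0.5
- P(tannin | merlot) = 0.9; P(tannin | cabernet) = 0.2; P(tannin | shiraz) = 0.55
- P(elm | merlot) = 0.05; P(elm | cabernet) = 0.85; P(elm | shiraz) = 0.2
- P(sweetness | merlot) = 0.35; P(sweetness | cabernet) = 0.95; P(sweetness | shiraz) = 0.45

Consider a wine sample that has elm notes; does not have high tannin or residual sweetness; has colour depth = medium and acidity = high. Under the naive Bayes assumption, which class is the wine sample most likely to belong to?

shiraz

merlot: 0.45 × 0.15 × 0.35 × (1−0.9) × 0.05 × (1−0.35) = 0.00007678125
cabernet: 0.05 × 0.15 × 0.1 × (1−0.2) × 0.85 × (1−0.95) = 0.0000255
shiraz: 0.5 × 0.1 × 0.5 × (1−0.55) × 0.2 × (1−0.45) = 0.0012375
Highest score → shiraz.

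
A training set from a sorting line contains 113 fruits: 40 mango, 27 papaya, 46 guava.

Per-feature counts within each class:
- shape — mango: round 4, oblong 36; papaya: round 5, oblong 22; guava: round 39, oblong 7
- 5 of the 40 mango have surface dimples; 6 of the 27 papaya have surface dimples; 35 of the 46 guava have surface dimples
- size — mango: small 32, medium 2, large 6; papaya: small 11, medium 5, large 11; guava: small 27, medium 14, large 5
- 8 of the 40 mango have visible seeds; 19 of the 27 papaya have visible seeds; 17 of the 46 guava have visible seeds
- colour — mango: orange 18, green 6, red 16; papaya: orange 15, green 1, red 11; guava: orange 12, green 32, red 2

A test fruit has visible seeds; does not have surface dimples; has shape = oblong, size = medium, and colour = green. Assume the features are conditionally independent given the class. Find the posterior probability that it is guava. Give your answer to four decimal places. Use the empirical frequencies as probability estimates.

mango: (40/113) × (36/40) × (35/40) × (2/40) × (8/40) × (6/40) ≈ 0.000418142
papaya: (27/113) × (22/27) × (21/27) × (5/27) × (19/27) × (1/27) ≈ 0.000730856
guava: (46/113) × (7/46) × (11/46) × (14/46) × (17/46) × (32/46) ≈ 0.00115907
P(guava | x) = 0.00115907 / 0.002308068 ≈ 0.5022

0.5022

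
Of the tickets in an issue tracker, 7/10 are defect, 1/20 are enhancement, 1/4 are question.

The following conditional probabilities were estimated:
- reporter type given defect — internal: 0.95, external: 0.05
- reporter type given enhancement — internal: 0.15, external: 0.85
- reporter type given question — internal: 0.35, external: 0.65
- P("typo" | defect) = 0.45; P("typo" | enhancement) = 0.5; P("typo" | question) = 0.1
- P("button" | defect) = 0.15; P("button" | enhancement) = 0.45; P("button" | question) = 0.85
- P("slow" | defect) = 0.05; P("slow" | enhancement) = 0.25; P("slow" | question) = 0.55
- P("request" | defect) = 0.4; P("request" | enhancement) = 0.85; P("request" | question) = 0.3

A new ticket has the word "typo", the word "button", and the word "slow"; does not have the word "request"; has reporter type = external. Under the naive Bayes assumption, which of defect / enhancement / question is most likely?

question

defect: 0.7 × 0.05 × 0.45 × 0.15 × 0.05 × (1−0.4) = 0.000070875
enhancement: 0.05 × 0.85 × 0.5 × 0.45 × 0.25 × (1−0.85) = 0.00035859375
question: 0.25 × 0.65 × 0.1 × 0.85 × 0.55 × (1−0.3) = 0.0053178125
Highest score → question.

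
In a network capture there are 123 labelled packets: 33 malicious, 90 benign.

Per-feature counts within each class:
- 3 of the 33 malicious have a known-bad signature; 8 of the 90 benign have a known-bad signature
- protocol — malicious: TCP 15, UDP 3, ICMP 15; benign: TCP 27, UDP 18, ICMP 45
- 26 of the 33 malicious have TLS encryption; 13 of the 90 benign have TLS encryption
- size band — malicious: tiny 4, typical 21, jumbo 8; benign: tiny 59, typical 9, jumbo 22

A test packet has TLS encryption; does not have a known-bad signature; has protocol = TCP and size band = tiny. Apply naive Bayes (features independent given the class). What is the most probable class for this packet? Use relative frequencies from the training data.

malicious: (33/123) × (30/33) × (15/33) × (26/33) × (4/33) ≈ 0.0105876
benign: (90/123) × (82/90) × (27/90) × (13/90) × (59/90) ≈ 0.0189383
Highest score → benign.

benign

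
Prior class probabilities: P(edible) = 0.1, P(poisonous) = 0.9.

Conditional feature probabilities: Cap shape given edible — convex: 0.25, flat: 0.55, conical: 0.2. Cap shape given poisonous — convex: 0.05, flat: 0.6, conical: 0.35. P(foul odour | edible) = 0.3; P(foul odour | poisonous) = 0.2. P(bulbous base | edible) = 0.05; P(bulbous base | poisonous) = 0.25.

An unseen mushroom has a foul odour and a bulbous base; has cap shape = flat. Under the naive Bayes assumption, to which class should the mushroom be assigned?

edible: 0.1 × 0.55 × 0.3 × 0.05 = 0.000825
poisonous: 0.9 × 0.6 × 0.2 × 0.25 = 0.027
Highest score → poisonous.

poisonous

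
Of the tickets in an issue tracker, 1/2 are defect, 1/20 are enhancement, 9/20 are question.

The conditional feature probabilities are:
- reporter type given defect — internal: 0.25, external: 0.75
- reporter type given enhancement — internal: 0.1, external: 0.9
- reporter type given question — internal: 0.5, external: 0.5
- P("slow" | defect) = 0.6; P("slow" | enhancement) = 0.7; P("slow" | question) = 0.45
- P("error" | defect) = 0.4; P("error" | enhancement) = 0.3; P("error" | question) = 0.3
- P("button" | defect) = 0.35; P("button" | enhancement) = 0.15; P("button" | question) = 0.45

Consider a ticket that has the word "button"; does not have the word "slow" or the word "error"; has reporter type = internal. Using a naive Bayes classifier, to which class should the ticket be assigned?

question

defect: 0.5 × 0.25 × (1−0.6) × (1−0.4) × 0.35 = 0.0105
enhancement: 0.05 × 0.1 × (1−0.7) × (1−0.3) × 0.15 = 0.0001575
question: 0.45 × 0.5 × (1−0.45) × (1−0.3) × 0.45 = 0.03898125
Highest score → question.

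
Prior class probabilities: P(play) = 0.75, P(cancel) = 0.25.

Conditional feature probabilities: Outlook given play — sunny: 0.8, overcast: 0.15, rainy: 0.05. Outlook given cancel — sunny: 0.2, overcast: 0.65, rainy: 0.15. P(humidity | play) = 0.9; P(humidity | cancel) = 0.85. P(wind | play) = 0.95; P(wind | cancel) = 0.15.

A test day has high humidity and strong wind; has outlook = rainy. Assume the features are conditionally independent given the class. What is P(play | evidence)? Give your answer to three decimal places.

play: 0.75 × 0.05 × 0.9 × 0.95 = 0.0320625
cancel: 0.25 × 0.15 × 0.85 × 0.15 = 0.00478125
P(play | x) = 0.0320625 / 0.03684375 ≈ 0.870

0.870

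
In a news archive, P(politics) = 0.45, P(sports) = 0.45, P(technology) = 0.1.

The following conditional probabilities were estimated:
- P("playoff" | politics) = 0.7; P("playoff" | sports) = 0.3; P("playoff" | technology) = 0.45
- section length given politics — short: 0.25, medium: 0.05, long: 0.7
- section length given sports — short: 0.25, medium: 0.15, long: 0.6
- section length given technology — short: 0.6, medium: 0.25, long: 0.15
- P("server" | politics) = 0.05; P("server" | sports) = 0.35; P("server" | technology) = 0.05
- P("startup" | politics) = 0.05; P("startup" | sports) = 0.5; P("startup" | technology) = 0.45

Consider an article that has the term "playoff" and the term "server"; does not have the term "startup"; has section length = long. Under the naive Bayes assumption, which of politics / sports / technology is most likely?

politics: 0.45 × 0.7 × 0.7 × 0.05 × (1−0.05) = 0.01047375
sports: 0.45 × 0.3 × 0.6 × 0.35 × (1−0.5) = 0.014175
technology: 0.1 × 0.45 × 0.15 × 0.05 × (1−0.45) = 0.000185625
Highest score → sports.

sports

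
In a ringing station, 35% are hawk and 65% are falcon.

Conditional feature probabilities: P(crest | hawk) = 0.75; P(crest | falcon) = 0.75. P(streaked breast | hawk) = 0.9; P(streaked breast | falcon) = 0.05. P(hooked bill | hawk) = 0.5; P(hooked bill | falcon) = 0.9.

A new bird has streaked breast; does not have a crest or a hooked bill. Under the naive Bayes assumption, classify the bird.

hawk

hawk: 0.35 × (1−0.75) × 0.9 × (1−0.5) = 0.039375
falcon: 0.65 × (1−0.75) × 0.05 × (1−0.9) = 0.0008125
Highest score → hawk.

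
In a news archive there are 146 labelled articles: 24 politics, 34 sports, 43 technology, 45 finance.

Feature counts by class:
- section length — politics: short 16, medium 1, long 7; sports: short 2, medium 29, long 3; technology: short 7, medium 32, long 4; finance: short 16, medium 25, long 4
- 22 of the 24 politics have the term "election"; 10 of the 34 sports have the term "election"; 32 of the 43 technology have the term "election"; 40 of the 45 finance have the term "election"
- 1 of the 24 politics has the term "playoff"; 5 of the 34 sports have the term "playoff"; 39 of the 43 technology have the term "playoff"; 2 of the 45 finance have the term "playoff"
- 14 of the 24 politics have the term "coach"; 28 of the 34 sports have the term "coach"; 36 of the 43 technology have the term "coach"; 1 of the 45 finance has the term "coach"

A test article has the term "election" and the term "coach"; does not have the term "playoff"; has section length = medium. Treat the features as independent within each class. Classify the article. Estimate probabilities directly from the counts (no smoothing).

sports

politics: (24/146) × (1/24) × (22/24) × (23/24) × (14/24) ≈ 0.00350988
sports: (34/146) × (29/34) × (10/34) × (29/34) × (28/34) ≈ 0.0410359
technology: (43/146) × (32/43) × (32/43) × (4/43) × (36/43) ≈ 0.0127029
finance: (45/146) × (25/45) × (40/45) × (43/45) × (1/45) ≈ 0.00323205
Highest score → sports.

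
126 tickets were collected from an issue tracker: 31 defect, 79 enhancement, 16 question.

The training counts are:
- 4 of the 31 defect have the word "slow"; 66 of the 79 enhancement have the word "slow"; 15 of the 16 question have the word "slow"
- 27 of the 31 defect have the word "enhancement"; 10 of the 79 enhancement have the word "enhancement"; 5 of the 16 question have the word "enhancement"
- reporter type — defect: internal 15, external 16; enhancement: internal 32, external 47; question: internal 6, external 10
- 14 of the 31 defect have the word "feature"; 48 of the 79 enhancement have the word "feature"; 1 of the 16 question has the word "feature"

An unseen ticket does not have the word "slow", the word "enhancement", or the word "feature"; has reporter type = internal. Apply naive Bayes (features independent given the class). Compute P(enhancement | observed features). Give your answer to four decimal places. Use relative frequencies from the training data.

defect: (31/126) × (27/31) × (4/31) × (15/31) × (17/31) ≈ 0.00733683
enhancement: (79/126) × (13/79) × (69/79) × (32/79) × (31/79) ≈ 0.0143236
question: (16/126) × (1/16) × (11/16) × (6/16) × (15/16) ≈ 0.00191825
P(enhancement | x) = 0.0143236 / 0.02357868 ≈ 0.6075

0.6075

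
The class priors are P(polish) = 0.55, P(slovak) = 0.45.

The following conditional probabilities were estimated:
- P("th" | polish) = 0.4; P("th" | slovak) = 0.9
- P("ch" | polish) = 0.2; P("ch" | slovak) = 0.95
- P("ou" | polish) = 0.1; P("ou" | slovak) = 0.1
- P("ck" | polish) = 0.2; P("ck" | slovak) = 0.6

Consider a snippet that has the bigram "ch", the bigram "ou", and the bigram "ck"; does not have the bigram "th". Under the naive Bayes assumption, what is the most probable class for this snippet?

slovak

polish: 0.55 × (1−0.4) × 0.2 × 0.1 × 0.2 = 0.00132
slovak: 0.45 × (1−0.9) × 0.95 × 0.1 × 0.6 = 0.002565
Highest score → slovak.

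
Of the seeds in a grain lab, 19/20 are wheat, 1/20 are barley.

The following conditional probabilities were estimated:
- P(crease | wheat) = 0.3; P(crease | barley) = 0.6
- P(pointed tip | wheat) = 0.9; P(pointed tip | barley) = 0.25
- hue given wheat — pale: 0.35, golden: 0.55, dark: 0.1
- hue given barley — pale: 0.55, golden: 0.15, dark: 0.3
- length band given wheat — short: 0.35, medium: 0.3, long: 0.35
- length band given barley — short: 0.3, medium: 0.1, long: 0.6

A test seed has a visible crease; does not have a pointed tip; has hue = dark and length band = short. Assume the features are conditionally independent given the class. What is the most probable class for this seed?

wheat: 0.95 × 0.3 × (1−0.9) × 0.1 × 0.35 = 0.0009975
barley: 0.05 × 0.6 × (1−0.25) × 0.3 × 0.3 = 0.002025
Highest score → barley.

barley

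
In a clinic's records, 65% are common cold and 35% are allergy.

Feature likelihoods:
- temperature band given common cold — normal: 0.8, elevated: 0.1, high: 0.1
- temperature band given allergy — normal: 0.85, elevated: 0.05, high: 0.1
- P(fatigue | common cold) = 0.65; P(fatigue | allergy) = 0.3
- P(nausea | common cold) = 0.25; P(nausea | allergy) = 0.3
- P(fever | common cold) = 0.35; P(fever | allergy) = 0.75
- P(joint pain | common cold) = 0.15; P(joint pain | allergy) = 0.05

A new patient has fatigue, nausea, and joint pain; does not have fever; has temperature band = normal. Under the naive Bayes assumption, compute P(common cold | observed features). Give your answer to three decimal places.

0.961

common cold: 0.65 × 0.8 × 0.65 × 0.25 × (1−0.35) × 0.15 = 0.00823875
allergy: 0.35 × 0.85 × 0.3 × 0.3 × (1−0.75) × 0.05 = 0.0003346875
P(common cold | x) = 0.00823875 / 0.0085734375 ≈ 0.961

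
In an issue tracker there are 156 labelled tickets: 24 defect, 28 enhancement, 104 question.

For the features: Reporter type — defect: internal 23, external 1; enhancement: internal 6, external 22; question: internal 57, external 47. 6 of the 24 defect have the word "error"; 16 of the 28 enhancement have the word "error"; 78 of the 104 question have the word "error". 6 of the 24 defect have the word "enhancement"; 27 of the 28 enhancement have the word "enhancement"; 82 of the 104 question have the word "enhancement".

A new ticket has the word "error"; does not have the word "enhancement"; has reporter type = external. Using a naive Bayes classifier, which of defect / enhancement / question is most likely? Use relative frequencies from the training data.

defect: (24/156) × (1/24) × (6/24) × (18/24) ≈ 0.00120192
enhancement: (28/156) × (22/28) × (16/28) × (1/28) ≈ 0.00287807
question: (104/156) × (47/104) × (78/104) × (22/104) ≈ 0.0477996
Highest score → question.

question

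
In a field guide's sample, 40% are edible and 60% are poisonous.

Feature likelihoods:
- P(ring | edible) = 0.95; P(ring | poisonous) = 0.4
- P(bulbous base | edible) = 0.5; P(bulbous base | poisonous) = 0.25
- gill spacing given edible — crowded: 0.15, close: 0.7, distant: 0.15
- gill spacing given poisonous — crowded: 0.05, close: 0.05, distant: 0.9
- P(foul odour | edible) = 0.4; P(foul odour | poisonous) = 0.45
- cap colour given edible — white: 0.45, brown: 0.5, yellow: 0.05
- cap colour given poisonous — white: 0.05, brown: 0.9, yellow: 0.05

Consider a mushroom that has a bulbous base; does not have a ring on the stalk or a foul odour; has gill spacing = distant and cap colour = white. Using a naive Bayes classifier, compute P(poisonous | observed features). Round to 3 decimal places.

0.846

edible: 0.4 × (1−0.95) × 0.5 × 0.15 × (1−0.4) × 0.45 = 0.000405
poisonous: 0.6 × (1−0.4) × 0.25 × 0.9 × (1−0.45) × 0.05 = 0.0022275
P(poisonous | x) = 0.0022275 / 0.0026325 ≈ 0.846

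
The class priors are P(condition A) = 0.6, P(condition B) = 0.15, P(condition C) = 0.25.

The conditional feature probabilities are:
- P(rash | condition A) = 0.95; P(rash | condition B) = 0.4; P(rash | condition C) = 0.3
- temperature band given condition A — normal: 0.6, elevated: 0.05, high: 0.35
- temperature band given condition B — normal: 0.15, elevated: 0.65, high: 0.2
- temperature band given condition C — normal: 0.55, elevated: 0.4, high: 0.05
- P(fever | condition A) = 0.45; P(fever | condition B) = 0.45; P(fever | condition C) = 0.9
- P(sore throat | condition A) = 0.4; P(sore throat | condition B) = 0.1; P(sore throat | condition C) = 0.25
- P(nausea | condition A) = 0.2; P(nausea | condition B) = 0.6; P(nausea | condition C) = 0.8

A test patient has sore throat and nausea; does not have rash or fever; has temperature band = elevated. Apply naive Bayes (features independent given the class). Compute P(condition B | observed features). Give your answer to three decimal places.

0.568

condition A: 0.6 × (1−0.95) × 0.05 × (1−0.45) × 0.4 × 0.2 = 0.000066
condition B: 0.15 × (1−0.4) × 0.65 × (1−0.45) × 0.1 × 0.6 = 0.0019305
condition C: 0.25 × (1−0.3) × 0.4 × (1−0.9) × 0.25 × 0.8 = 0.0014
P(condition B | x) = 0.0019305 / 0.0033965 ≈ 0.568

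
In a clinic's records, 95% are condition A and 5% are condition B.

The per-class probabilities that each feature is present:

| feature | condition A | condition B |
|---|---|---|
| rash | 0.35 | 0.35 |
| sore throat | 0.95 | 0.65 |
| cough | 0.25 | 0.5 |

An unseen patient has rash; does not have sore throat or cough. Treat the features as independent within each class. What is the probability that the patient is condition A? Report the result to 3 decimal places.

condition A: 0.95 × 0.35 × (1−0.95) × (1−0.25) = 0.01246875
condition B: 0.05 × 0.35 × (1−0.65) × (1−0.5) = 0.0030625
P(condition A | x) = 0.01246875 / 0.01553125 ≈ 0.803

0.803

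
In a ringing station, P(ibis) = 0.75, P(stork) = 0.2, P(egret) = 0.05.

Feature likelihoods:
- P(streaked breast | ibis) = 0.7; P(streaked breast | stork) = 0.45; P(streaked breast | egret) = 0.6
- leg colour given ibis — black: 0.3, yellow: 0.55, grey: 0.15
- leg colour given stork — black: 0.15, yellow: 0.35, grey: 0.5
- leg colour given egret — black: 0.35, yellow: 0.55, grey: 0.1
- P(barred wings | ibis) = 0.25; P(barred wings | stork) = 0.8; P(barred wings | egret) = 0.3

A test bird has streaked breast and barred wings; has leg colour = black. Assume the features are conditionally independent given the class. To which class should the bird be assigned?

ibis

ibis: 0.75 × 0.7 × 0.3 × 0.25 = 0.039375
stork: 0.2 × 0.45 × 0.15 × 0.8 = 0.0108
egret: 0.05 × 0.6 × 0.35 × 0.3 = 0.00315
Highest score → ibis.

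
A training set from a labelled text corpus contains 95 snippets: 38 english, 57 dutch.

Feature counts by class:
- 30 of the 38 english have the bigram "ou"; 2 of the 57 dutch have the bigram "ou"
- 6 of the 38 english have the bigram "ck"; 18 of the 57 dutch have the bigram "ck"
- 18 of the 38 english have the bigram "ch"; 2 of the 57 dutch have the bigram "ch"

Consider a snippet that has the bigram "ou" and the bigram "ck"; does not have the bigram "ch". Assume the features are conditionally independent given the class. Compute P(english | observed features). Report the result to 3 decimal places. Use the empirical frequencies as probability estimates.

0.804

english: (38/95) × (30/38) × (6/38) × (20/38) ≈ 0.0262429
dutch: (57/95) × (2/57) × (18/57) × (55/57) ≈ 0.00641493
P(english | x) = 0.0262429 / 0.03265783 ≈ 0.804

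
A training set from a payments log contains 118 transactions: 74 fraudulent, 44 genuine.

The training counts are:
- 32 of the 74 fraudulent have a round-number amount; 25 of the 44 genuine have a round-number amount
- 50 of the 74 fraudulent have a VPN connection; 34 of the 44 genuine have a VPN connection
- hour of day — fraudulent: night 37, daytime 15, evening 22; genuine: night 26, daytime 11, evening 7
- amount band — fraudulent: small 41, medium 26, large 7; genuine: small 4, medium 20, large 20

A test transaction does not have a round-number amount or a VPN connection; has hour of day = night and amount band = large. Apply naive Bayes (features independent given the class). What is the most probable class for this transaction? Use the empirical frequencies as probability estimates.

genuine

fraudulent: (74/118) × (42/74) × (24/74) × (37/74) × (7/74) ≈ 0.00545988
genuine: (44/118) × (19/44) × (10/44) × (26/44) × (20/44) ≈ 0.00982917
Highest score → genuine.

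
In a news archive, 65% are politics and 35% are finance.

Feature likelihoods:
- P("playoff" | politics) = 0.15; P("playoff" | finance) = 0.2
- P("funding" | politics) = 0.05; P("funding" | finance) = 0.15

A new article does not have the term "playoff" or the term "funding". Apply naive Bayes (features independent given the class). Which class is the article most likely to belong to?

politics: 0.65 × (1−0.15) × (1−0.05) = 0.524875
finance: 0.35 × (1−0.2) × (1−0.15) = 0.238
Highest score → politics.

politics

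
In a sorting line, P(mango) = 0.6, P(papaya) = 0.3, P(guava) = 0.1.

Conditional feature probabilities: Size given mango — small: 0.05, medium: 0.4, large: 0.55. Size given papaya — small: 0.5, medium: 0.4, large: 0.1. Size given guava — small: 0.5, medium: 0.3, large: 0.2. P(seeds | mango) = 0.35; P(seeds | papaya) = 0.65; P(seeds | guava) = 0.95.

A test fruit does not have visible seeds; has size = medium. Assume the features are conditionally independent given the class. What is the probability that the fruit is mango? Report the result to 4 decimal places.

0.7820

mango: 0.6 × 0.4 × (1−0.35) = 0.156
papaya: 0.3 × 0.4 × (1−0.65) = 0.042
guava: 0.1 × 0.3 × (1−0.95) = 0.0015
P(mango | x) = 0.156 / 0.1995 ≈ 0.7820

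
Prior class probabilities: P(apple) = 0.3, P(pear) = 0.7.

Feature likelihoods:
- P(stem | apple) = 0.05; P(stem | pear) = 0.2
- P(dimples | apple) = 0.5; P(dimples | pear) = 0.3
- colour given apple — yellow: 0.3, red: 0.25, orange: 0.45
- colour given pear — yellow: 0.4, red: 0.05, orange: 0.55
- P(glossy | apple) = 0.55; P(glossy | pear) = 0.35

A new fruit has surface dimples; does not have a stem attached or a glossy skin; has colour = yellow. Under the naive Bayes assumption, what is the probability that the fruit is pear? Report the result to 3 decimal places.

apple: 0.3 × (1−0.05) × 0.5 × 0.3 × (1−0.55) = 0.0192375
pear: 0.7 × (1−0.2) × 0.3 × 0.4 × (1−0.35) = 0.04368
P(pear | x) = 0.04368 / 0.0629175 ≈ 0.694

0.694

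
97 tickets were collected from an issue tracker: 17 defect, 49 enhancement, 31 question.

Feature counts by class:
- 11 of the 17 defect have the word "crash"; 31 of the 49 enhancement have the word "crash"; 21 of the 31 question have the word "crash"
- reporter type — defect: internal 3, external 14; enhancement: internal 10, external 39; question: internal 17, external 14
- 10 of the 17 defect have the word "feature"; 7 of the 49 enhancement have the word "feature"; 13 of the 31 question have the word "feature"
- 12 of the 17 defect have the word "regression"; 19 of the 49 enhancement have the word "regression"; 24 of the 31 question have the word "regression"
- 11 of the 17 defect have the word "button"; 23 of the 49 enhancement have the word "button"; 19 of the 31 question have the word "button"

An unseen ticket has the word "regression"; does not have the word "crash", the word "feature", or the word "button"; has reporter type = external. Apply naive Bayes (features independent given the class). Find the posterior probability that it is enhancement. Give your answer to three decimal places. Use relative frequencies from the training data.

defect: (17/97) × (6/17) × (14/17) × (7/17) × (12/17) × (6/17) ≈ 0.00522568
enhancement: (49/97) × (18/49) × (39/49) × (42/49) × (19/49) × (26/49) ≈ 0.026047
question: (31/97) × (10/31) × (14/31) × (18/31) × (24/31) × (12/31) ≈ 0.00810167
P(enhancement | x) = 0.026047 / 0.03937435 ≈ 0.662

0.662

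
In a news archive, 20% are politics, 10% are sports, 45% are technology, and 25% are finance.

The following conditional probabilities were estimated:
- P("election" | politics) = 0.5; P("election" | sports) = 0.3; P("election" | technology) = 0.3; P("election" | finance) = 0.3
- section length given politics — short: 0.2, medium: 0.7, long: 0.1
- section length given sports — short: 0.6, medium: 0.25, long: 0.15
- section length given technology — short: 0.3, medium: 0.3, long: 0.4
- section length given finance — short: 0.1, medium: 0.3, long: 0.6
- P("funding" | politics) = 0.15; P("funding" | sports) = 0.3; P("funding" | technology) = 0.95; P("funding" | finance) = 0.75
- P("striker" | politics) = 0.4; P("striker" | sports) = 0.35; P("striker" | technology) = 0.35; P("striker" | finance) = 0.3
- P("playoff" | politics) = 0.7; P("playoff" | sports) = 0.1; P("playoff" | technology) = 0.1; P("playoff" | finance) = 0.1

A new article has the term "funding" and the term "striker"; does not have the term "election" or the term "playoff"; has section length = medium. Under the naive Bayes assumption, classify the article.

politics: 0.2 × (1−0.5) × 0.7 × 0.15 × 0.4 × (1−0.7) = 0.00126
sports: 0.1 × (1−0.3) × 0.25 × 0.3 × 0.35 × (1−0.1) = 0.00165375
technology: 0.45 × (1−0.3) × 0.3 × 0.95 × 0.35 × (1−0.1) = 0.028279125
finance: 0.25 × (1−0.3) × 0.3 × 0.75 × 0.3 × (1−0.1) = 0.01063125
Highest score → technology.

technology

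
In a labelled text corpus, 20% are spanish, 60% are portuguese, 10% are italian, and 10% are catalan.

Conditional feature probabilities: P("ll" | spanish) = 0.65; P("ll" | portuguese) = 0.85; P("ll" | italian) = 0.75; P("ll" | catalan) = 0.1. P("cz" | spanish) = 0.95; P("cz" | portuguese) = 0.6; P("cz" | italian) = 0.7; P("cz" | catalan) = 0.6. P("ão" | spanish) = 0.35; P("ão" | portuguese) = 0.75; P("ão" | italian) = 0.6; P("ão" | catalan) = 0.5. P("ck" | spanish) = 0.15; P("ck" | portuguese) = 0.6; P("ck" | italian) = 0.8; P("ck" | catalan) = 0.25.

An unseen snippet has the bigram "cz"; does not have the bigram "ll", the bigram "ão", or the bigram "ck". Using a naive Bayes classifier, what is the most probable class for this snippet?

spanish

spanish: 0.2 × (1−0.65) × 0.95 × (1−0.35) × (1−0.15) = 0.03674125
portuguese: 0.6 × (1−0.85) × 0.6 × (1−0.75) × (1−0.6) = 0.0054
italian: 0.1 × (1−0.75) × 0.7 × (1−0.6) × (1−0.8) = 0.0014
catalan: 0.1 × (1−0.1) × 0.6 × (1−0.5) × (1−0.25) = 0.02025
Highest score → spanish.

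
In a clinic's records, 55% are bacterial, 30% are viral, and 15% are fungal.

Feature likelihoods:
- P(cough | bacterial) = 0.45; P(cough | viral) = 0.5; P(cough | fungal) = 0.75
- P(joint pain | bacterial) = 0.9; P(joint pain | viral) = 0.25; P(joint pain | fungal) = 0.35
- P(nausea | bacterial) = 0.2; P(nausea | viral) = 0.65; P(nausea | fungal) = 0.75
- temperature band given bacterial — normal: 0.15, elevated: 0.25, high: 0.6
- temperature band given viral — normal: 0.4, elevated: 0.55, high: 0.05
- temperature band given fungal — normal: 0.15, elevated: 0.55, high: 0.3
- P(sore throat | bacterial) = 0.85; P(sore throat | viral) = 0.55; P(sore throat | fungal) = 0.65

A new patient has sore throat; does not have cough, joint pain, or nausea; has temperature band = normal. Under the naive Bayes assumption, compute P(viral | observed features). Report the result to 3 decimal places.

bacterial: 0.55 × (1−0.45) × (1−0.9) × (1−0.2) × 0.15 × 0.85 = 0.0030855
viral: 0.3 × (1−0.5) × (1−0.25) × (1−0.65) × 0.4 × 0.55 = 0.0086625
fungal: 0.15 × (1−0.75) × (1−0.35) × (1−0.75) × 0.15 × 0.65 = 0.000594140625
P(viral | x) = 0.0086625 / 0.012342140625 ≈ 0.702

0.702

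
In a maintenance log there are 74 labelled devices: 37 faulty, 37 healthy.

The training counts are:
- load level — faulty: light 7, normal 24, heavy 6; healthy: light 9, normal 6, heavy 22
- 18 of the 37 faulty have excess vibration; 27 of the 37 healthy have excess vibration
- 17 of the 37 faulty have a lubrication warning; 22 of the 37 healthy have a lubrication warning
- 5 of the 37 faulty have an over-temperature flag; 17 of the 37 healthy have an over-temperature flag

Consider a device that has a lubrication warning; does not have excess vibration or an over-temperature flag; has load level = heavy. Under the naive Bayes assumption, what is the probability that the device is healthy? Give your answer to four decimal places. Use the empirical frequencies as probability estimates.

faulty: (37/74) × (6/37) × (19/37) × (17/37) × (32/37) ≈ 0.016545
healthy: (37/74) × (22/37) × (10/37) × (22/37) × (20/37) ≈ 0.0258249
P(healthy | x) = 0.0258249 / 0.0423699 ≈ 0.6095

0.6095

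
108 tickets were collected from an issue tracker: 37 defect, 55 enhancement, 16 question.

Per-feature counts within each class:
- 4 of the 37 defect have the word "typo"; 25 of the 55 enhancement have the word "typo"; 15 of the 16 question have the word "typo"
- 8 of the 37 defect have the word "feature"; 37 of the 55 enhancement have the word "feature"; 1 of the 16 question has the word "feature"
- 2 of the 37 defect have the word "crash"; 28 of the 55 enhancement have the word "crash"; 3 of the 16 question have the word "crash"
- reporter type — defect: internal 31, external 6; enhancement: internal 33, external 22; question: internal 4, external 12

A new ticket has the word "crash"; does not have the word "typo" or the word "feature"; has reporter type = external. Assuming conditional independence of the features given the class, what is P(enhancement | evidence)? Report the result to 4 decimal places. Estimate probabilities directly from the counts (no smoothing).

0.8479

defect: (37/108) × (33/37) × (29/37) × (2/37) × (6/37) ≈ 0.00209925
enhancement: (55/108) × (30/55) × (18/55) × (28/55) × (22/55) ≈ 0.0185124
question: (16/108) × (1/16) × (15/16) × (3/16) × (12/16) = 0.001220703125
P(enhancement | x) = 0.0185124 / 0.021832353125 ≈ 0.8479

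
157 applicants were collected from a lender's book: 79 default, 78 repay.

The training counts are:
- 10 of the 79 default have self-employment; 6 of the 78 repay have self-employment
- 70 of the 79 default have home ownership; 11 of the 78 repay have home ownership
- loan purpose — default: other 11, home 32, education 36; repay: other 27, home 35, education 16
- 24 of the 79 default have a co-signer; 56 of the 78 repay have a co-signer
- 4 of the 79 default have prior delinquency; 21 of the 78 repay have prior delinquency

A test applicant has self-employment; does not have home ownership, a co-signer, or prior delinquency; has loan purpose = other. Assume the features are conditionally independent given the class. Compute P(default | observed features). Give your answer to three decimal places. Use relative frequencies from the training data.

default: (79/157) × (10/79) × (9/79) × (11/79) × (55/79) × (75/79) ≈ 0.000667807
repay: (78/157) × (6/78) × (67/78) × (27/78) × (22/78) × (57/78) ≈ 0.00234212
P(default | x) = 0.000667807 / 0.003009927 ≈ 0.222

0.222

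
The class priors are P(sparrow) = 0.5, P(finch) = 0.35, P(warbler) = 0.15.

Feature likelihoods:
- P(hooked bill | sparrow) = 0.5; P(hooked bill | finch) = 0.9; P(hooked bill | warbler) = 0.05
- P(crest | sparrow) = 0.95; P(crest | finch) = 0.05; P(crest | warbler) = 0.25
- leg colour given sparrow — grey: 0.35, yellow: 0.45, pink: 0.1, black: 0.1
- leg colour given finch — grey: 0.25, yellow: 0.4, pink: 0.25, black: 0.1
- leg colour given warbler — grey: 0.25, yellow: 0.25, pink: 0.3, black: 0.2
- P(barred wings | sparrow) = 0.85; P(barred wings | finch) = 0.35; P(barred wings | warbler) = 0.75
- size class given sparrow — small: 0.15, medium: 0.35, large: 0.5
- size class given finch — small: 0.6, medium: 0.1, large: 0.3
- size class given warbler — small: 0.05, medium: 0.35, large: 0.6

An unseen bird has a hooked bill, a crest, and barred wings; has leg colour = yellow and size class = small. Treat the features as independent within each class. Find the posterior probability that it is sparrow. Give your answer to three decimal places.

0.910

sparrow: 0.5 × 0.5 × 0.95 × 0.45 × 0.85 × 0.15 = 0.0136265625
finch: 0.35 × 0.9 × 0.05 × 0.4 × 0.35 × 0.6 = 0.001323
warbler: 0.15 × 0.05 × 0.25 × 0.25 × 0.75 × 0.05 = 0.000017578125
P(sparrow | x) = 0.0136265625 / 0.014967140625 ≈ 0.910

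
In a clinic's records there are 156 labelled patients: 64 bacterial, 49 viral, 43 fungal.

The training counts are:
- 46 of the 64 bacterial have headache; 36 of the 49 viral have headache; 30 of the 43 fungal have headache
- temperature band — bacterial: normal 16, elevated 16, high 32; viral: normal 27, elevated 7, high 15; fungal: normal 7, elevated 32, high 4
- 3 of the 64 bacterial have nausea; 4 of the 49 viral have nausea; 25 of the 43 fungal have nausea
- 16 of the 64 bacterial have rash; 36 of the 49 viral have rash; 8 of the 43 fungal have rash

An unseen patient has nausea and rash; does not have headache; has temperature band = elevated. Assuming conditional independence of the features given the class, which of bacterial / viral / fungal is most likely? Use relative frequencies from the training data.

bacterial: (64/156) × (18/64) × (16/64) × (3/64) × (16/64) ≈ 0.000338041
viral: (49/156) × (13/49) × (7/49) × (4/49) × (36/49) ≈ 0.000713988
fungal: (43/156) × (13/43) × (32/43) × (25/43) × (8/43) ≈ 0.006708
Highest score → fungal.

fungal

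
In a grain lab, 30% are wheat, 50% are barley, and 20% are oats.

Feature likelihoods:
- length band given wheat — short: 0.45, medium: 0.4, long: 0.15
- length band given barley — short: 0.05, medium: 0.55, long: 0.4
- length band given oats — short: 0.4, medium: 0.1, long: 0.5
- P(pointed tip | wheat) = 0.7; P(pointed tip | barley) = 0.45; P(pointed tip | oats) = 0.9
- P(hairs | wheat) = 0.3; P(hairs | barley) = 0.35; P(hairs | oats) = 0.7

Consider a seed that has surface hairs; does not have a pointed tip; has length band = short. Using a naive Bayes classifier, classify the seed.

wheat

wheat: 0.3 × 0.45 × (1−0.7) × 0.3 = 0.01215
barley: 0.5 × 0.05 × (1−0.45) × 0.35 = 0.0048125
oats: 0.2 × 0.4 × (1−0.9) × 0.7 = 0.0056
Highest score → wheat.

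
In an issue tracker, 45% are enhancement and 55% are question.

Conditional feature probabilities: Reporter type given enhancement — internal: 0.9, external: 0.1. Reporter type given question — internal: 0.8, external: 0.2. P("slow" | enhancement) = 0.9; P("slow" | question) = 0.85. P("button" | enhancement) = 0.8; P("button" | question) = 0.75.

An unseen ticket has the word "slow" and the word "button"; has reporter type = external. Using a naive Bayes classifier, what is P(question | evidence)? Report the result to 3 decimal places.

0.684

enhancement: 0.45 × 0.1 × 0.9 × 0.8 = 0.0324
question: 0.55 × 0.2 × 0.85 × 0.75 = 0.070125
P(question | x) = 0.070125 / 0.102525 ≈ 0.684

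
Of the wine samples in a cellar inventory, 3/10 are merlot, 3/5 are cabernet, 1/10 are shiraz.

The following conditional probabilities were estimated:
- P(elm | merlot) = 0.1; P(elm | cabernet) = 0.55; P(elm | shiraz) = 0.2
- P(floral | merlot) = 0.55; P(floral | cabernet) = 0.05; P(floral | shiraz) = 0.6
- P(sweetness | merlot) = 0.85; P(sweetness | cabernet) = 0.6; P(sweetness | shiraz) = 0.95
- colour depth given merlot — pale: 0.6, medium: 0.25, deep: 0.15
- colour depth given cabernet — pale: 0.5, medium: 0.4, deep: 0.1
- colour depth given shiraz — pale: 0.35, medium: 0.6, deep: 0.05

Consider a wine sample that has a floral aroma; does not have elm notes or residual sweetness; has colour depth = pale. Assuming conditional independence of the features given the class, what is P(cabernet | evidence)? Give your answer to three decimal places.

merlot: 0.3 × (1−0.1) × 0.55 × (1−0.85) × 0.6 = 0.013365
cabernet: 0.6 × (1−0.55) × 0.05 × (1−0.6) × 0.5 = 0.0027
shiraz: 0.1 × (1−0.2) × 0.6 × (1−0.95) × 0.35 = 0.00084
P(cabernet | x) = 0.0027 / 0.016905 ≈ 0.160

0.160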